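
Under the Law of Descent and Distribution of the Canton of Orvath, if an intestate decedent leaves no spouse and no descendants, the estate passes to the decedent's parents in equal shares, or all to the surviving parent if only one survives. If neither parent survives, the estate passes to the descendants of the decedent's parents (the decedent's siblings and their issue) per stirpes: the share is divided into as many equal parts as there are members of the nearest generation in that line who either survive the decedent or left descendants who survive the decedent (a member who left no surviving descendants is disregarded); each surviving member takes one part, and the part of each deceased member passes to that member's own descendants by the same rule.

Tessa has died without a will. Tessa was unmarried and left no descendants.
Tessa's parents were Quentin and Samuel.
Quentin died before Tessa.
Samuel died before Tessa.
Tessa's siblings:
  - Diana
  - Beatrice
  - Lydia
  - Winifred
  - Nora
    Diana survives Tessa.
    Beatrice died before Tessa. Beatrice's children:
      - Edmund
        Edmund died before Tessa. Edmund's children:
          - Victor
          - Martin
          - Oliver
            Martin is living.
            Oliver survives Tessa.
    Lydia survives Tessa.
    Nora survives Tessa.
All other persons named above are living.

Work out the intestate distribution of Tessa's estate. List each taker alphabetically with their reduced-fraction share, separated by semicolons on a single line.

Diana 1/5; Lydia 1/5; Martin 1/15; Nora 1/5; Oliver 1/15; Victor 1/15; Winifred 1/5

Neither parent survives and there are no descendants, so the estate passes to Tessa's siblings and their issue per stirpes.
The estate is divided into 5 equal shares of 1/5 among Diana, Beatrice, Lydia, Winifred, Nora.
Diana is living and takes 1/5.
Beatrice predeceased; the 1/5 allotted to Beatrice's branch passes to Beatrice's issue by representation.
Edmund's line is the sole branch at this level, so the full 1/5 passes to Edmund's issue by representation.
The 1/5 is divided into 3 equal shares of 1/15 among Victor, Martin, Oliver.
Victor is living and takes 1/15.
Martin is living and takes 1/15.
Oliver is living and takes 1/15.
Lydia is living and takes 1/5.
Winifred is living and takes 1/5.
Nora is living and takes 1/5.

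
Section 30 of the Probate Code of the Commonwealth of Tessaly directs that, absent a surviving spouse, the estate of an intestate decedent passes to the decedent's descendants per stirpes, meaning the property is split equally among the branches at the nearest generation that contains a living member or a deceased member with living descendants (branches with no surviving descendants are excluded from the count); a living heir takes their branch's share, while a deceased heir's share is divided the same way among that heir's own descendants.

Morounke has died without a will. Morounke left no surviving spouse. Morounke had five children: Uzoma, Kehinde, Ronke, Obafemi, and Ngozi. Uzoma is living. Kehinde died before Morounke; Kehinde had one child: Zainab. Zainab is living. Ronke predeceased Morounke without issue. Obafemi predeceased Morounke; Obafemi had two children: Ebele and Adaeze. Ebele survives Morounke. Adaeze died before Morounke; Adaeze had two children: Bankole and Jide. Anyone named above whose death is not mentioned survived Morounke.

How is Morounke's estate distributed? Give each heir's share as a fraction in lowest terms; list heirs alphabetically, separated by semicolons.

There is no surviving spouse, so the entire estate passes to Morounke's descendants per stirpes.
Ronke left no surviving issue, so that branch lapses and is disregarded.
The estate is divided into 4 equal shares of 1/4 among Uzoma, Kehinde, Obafemi, Ngozi.
Uzoma is living and takes 1/4.
Kehinde predeceased; the 1/4 allotted to Kehinde's branch passes to Kehinde's issue by representation.
Zainab is the sole taker at this level and receives the full 1/4.
Obafemi predeceased; the 1/4 allotted to Obafemi's branch passes to Obafemi's issue by representation.
The 1/4 is divided into 2 equal shares of 1/8 among Ebele, Adaeze.
Ebele is living and takes 1/8.
Adaeze predeceased; the 1/8 allotted to Adaeze's branch passes to Adaeze's issue by representation.
The 1/8 is divided into 2 equal shares of 1/16 among Bankole, Jide.
Bankole is living and takes 1/16.
Jide is living and takes 1/16.
Ngozi is living and takes 1/4.

Bankole 1/16; Ebele 1/8; Jide 1/16; Ngozi 1/4; Uzoma 1/4; Zainab 1/4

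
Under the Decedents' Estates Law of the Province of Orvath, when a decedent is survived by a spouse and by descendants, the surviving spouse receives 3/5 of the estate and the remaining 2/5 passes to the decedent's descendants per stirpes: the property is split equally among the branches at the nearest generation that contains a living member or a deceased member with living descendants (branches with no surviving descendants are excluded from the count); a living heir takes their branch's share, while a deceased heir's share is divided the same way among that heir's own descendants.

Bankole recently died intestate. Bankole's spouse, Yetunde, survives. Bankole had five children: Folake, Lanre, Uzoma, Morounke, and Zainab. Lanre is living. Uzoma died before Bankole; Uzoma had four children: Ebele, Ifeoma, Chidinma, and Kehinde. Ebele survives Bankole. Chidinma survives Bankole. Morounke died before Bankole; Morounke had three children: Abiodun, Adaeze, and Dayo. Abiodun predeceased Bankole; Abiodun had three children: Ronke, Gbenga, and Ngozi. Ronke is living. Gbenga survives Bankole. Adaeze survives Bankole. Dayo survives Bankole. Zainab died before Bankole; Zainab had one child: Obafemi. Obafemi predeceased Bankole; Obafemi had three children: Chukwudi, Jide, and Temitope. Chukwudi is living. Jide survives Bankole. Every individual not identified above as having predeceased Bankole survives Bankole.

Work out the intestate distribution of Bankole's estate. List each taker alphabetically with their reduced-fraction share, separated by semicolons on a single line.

Yetunde, as surviving spouse, takes 3/5.
The remaining 2/5 passes to Bankole's descendants per stirpes.
The 2/5 is divided into 5 equal shares of 2/25 among Folake, Lanre, Uzoma, Morounke, Zainab.
Folake is living and takes 2/25.
Lanre is living and takes 2/25.
Uzoma predeceased; the 2/25 allotted to Uzoma's branch passes to Uzoma's issue by representation.
The 2/25 is divided into 4 equal shares of 1/50 among Ebele, Ifeoma, Chidinma, Kehinde.
Ebele is living and takes 1/50.
Ifeoma is living and takes 1/50.
Chidinma is living and takes 1/50.
Kehinde is living and takes 1/50.
Morounke predeceased; the 2/25 allotted to Morounke's branch passes to Morounke's issue by representation.
The 2/25 is divided into 3 equal shares of 2/75 among Abiodun, Adaeze, Dayo.
Abiodun predeceased; the 2/75 allotted to Abiodun's branch passes to Abiodun's issue by representation.
The 2/75 is divided into 3 equal shares of 2/225 among Ronke, Gbenga, Ngozi.
Ronke is living and takes 2/225.
Gbenga is living and takes 2/225.
Ngozi is living and takes 2/225.
Adaeze is living and takes 2/75.
Dayo is living and takes 2/75.
Zainab predeceased; the 2/25 allotted to Zainab's branch passes to Zainab's issue by representation.
Obafemi's line is the sole branch at this level, so the full 2/25 passes to Obafemi's issue by representation.
The 2/25 is divided into 3 equal shares of 2/75 among Chukwudi, Jide, Temitope.
Chukwudi is living and takes 2/75.
Jide is living and takes 2/75.
Temitope is living and takes 2/75.

Adaeze 2/75; Chidinma 1/50; Chukwudi 2/75; Dayo 2/75; Ebele 1/50; Folake 2/25; Gbenga 2/225; Ifeoma 1/50; Jide 2/75; Kehinde 1/50; Lanre 2/25; Ngozi 2/225; Ronke 2/225; Temitope 2/75; Yetunde 3/5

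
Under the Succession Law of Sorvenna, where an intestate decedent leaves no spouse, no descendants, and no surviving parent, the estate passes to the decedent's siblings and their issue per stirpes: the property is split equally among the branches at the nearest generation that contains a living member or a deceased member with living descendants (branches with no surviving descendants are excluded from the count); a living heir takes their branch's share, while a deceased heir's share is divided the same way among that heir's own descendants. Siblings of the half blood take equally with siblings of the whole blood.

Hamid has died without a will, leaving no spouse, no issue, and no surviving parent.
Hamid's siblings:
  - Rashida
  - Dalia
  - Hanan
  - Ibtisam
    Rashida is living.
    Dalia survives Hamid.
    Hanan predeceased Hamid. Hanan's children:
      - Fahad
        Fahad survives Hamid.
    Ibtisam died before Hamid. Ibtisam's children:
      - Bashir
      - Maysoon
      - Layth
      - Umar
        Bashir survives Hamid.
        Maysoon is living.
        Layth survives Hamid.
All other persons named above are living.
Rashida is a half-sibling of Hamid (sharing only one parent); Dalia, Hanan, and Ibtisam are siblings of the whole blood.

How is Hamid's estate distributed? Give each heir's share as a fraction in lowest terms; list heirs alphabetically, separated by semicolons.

No spouse, descendants, or parent survives, so the estate passes to Hamid's siblings per stirpes.
Half-blood and whole-blood siblings take equally under the stated rule.
The estate is divided into 4 equal shares of 1/4 among Rashida, Dalia, Hanan, Ibtisam.
Rashida is living and takes 1/4.
Dalia is living and takes 1/4.
Hanan predeceased; the 1/4 allotted to Hanan's branch passes to Hanan's issue by representation.
Fahad is the sole taker at this level and receives the full 1/4.
Ibtisam predeceased; the 1/4 allotted to Ibtisam's branch passes to Ibtisam's issue by representation.
The 1/4 is divided into 4 equal shares of 1/16 among Bashir, Maysoon, Layth, Umar.
Bashir is living and takes 1/16.
Maysoon is living and takes 1/16.
Layth is living and takes 1/16.
Umar is living and takes 1/16.

Bashir 1/16; Dalia 1/4; Fahad 1/4; Layth 1/16; Maysoon 1/16; Rashida 1/4; Umar 1/16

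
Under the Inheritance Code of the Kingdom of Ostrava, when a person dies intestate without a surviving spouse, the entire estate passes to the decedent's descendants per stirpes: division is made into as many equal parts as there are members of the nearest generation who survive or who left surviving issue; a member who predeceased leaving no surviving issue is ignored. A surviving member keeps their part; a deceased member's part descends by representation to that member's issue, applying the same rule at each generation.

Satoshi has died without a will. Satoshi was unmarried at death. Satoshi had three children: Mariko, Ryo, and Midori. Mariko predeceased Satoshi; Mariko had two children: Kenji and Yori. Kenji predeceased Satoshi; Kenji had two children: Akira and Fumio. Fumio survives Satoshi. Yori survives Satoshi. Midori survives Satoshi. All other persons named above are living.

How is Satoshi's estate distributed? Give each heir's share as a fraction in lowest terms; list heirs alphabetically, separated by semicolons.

There is no surviving spouse, so the entire estate passes to Satoshi's descendants per stirpes.
The estate is divided into 3 equal shares of 1/3 among Mariko, Ryo, Midori.
Mariko predeceased; the 1/3 allotted to Mariko's branch passes to Mariko's issue by representation.
The 1/3 is divided into 2 equal shares of 1/6 among Kenji, Yori.
Kenji predeceased; the 1/6 allotted to Kenji's branch passes to Kenji's issue by representation.
The 1/6 is divided into 2 equal shares of 1/12 among Akira, Fumio.
Akira is living and takes 1/12.
Fumio is living and takes 1/12.
Yori is living and takes 1/6.
Ryo is living and takes 1/3.
Midori is living and takes 1/3.

Akira 1/12; Fumio 1/12; Midori 1/3; Ryo 1/3; Yori 1/6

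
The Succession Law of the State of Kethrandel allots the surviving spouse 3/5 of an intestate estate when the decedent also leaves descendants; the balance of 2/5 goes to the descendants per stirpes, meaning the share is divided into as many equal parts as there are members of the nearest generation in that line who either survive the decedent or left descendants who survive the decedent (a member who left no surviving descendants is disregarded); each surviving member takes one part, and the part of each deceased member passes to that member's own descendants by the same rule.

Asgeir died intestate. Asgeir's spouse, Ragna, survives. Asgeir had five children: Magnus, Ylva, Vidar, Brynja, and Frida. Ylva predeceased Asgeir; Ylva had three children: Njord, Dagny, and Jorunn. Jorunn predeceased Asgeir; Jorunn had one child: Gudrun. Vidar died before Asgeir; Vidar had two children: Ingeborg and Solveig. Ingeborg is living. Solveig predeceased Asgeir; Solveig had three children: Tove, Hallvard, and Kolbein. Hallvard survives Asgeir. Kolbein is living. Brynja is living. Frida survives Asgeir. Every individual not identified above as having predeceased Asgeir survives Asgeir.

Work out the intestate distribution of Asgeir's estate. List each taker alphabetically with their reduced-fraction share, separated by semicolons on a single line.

Ragna, as surviving spouse, takes 3/5.
The remaining 2/5 passes to Asgeir's descendants per stirpes.
The 2/5 is divided into 5 equal shares of 2/25 among Magnus, Ylva, Vidar, Brynja, Frida.
Magnus is living and takes 2/25.
Ylva predeceased; the 2/25 allotted to Ylva's branch passes to Ylva's issue by representation.
The 2/25 is divided into 3 equal shares of 2/75 among Njord, Dagny, Jorunn.
Njord is living and takes 2/75.
Dagny is living and takes 2/75.
Jorunn predeceased; the 2/75 allotted to Jorunn's branch passes to Jorunn's issue by representation.
Gudrun is the sole taker at this level and receives the full 2/75.
Vidar predeceased; the 2/25 allotted to Vidar's branch passes to Vidar's issue by representation.
The 2/25 is divided into 2 equal shares of 1/25 among Ingeborg, Solveig.
Ingeborg is living and takes 1/25.
Solveig predeceased; the 1/25 allotted to Solveig's branch passes to Solveig's issue by representation.
The 1/25 is divided into 3 equal shares of 1/75 among Tove, Hallvard, Kolbein.
Tove is living and takes 1/75.
Hallvard is living and takes 1/75.
Kolbein is living and takes 1/75.
Brynja is living and takes 2/25.
Frida is living and takes 2/25.

Brynja 2/25; Dagny 2/75; Frida 2/25; Gudrun 2/75; Hallvard 1/75; Ingeborg 1/25; Kolbein 1/75; Magnus 2/25; Njord 2/75; Ragna 3/5; Tove 1/75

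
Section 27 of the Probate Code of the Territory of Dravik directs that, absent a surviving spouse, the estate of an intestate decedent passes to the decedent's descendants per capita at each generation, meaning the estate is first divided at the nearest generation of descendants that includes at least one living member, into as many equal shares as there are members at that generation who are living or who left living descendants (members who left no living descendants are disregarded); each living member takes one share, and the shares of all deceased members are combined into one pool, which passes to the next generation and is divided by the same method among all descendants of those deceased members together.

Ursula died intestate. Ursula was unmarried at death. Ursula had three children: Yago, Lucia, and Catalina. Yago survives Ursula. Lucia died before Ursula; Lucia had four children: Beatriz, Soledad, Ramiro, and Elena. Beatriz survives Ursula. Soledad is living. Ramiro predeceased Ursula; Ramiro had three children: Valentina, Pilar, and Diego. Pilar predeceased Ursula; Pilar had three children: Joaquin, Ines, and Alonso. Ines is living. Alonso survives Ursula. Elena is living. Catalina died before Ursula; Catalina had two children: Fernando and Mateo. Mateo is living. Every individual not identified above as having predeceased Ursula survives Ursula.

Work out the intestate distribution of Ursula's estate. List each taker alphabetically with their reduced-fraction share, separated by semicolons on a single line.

Alonso 1/81; Beatriz 1/9; Diego 1/27; Elena 1/9; Fernando 1/9; Ines 1/81; Joaquin 1/81; Mateo 1/9; Soledad 1/9; Valentina 1/27; Yago 1/3

There is no surviving spouse, so the entire estate passes to Ursula's descendants per capita at each generation.
At generation 1 (Yago, Lucia, Catalina) there are 3 shares of (1)/3 = 1/3 each.
Living: Yago — each takes 1/3.
Deceased: Lucia and Catalina. Their combined 2/3 is pooled and carried to generation 2.
At generation 2 (Beatriz, Soledad, Ramiro, Elena, Fernando, Mateo) there are 6 shares of (2/3)/6 = 1/9 each.
Living: Beatriz, Soledad, Elena, Fernando, and Mateo — each takes 1/9.
Deceased: Ramiro. That 1/9 share is carried to generation 3.
At generation 3 (Valentina, Pilar, Diego) there are 3 shares of (1/9)/3 = 1/27 each.
Living: Valentina and Diego — each takes 1/27.
Deceased: Pilar. That 1/27 share is carried to generation 4.
At generation 4 (Joaquin, Ines, Alonso) there are 3 shares of (1/27)/3 = 1/81 each.
Living: Joaquin, Ines, and Alonso — each takes 1/81.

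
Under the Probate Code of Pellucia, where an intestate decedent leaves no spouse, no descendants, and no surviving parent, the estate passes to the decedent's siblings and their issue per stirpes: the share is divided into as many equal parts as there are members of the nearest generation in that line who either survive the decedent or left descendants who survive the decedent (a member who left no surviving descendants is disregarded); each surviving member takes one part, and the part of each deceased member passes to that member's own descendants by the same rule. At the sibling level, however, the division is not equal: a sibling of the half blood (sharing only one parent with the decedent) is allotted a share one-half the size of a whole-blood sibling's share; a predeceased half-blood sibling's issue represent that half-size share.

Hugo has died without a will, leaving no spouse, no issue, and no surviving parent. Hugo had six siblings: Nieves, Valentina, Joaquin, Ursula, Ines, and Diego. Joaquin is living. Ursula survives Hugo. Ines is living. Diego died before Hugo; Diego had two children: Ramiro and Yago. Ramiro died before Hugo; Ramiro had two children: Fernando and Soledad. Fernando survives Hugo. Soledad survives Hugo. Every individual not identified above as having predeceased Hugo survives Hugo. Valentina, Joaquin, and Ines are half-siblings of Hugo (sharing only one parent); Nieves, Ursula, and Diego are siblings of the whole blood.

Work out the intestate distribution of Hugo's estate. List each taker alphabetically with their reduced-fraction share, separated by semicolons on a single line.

No spouse, descendants, or parent survives, so the estate passes to Hugo's siblings per stirpes.
Half-blood siblings count for one-half the weight of whole-blood siblings at the initial division.
Dividing 1 in proportion to weights (total weight 9/2): Nieves (weight 1) → 2/9; Valentina (weight 1/2) → 1/9; Joaquin (weight 1/2) → 1/9; Ursula (weight 1) → 2/9; Ines (weight 1/2) → 1/9; Diego (weight 1) → 2/9.
Nieves is living and takes 2/9.
Valentina is living and takes 1/9.
Joaquin is living and takes 1/9.
Ursula is living and takes 2/9.
Ines is living and takes 1/9.
Diego predeceased; the 2/9 allotted to Diego's branch passes to Diego's issue by representation.
The 2/9 is divided into 2 equal shares of 1/9 among Ramiro, Yago.
Ramiro predeceased; the 1/9 allotted to Ramiro's branch passes to Ramiro's issue by representation.
The 1/9 is divided into 2 equal shares of 1/18 among Fernando, Soledad.
Fernando is living and takes 1/18.
Soledad is living and takes 1/18.
Yago is living and takes 1/9.

Fernando 1/18; Ines 1/9; Joaquin 1/9; Nieves 2/9; Soledad 1/18; Ursula 2/9; Valentina 1/9; Yago 1/9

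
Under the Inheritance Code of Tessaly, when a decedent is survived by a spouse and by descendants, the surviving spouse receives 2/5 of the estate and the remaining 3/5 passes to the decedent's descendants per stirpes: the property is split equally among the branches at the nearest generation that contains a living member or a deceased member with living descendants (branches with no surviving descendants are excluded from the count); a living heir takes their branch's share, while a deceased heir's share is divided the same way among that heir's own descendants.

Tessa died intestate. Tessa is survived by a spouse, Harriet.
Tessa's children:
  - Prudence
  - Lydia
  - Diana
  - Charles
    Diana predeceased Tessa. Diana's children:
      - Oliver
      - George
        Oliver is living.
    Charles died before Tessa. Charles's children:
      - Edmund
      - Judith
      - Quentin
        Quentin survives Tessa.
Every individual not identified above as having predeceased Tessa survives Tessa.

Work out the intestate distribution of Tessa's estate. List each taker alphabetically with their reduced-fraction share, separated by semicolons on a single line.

Harriet, as surviving spouse, takes 2/5.
The remaining 3/5 passes to Tessa's descendants per stirpes.
The 3/5 is divided into 4 equal shares of 3/20 among Prudence, Lydia, Diana, Charles.
Prudence is living and takes 3/20.
Lydia is living and takes 3/20.
Diana predeceased; the 3/20 allotted to Diana's branch passes to Diana's issue by representation.
The 3/20 is divided into 2 equal shares of 3/40 among Oliver, George.
Oliver is living and takes 3/40.
George is living and takes 3/40.
Charles predeceased; the 3/20 allotted to Charles's branch passes to Charles's issue by representation.
The 3/20 is divided into 3 equal shares of 1/20 among Edmund, Judith, Quentin.
Edmund is living and takes 1/20.
Judith is living and takes 1/20.
Quentin is living and takes 1/20.

Edmund 1/20; George 3/40; Harriet 2/5; Judith 1/20; Lydia 3/20; Oliver 3/40; Prudence 3/20; Quentin 1/20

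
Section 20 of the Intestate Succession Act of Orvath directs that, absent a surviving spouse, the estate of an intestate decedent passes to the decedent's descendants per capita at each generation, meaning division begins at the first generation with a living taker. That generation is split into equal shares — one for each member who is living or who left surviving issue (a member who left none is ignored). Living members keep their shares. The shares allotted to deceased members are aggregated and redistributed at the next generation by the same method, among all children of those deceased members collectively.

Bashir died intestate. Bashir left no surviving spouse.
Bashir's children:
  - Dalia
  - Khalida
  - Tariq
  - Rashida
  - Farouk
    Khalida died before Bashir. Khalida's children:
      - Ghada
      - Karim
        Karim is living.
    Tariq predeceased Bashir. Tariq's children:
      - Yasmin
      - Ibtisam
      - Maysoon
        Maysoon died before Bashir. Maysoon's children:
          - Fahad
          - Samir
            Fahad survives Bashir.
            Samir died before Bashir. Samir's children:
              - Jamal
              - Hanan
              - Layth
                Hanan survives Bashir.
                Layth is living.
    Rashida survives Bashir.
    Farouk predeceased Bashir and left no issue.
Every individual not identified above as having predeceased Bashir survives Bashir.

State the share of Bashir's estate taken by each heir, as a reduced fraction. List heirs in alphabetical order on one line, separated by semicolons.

Dalia 1/4; Fahad 1/20; Ghada 1/10; Hanan 1/60; Ibtisam 1/10; Jamal 1/60; Karim 1/10; Layth 1/60; Rashida 1/4; Yasmin 1/10

There is no surviving spouse, so the entire estate passes to Bashir's descendants per capita at each generation.
At generation 1 (Dalia, Khalida, Tariq, Rashida) there are 4 shares of (1)/4 = 1/4 each.
Living: Dalia and Rashida — each takes 1/4.
Deceased: Khalida and Tariq. Their combined 1/2 is pooled and carried to generation 2.
At generation 2 (Ghada, Karim, Yasmin, Ibtisam, Maysoon) there are 5 shares of (1/2)/5 = 1/10 each.
Living: Ghada, Karim, Yasmin, and Ibtisam — each takes 1/10.
Deceased: Maysoon. That 1/10 share is carried to generation 3.
At generation 3 (Fahad, Samir) there are 2 shares of (1/10)/2 = 1/20 each.
Living: Fahad — each takes 1/20.
Deceased: Samir. That 1/20 share is carried to generation 4.
At generation 4 (Jamal, Hanan, Layth) there are 3 shares of (1/20)/3 = 1/60 each.
Living: Jamal, Hanan, and Layth — each takes 1/60.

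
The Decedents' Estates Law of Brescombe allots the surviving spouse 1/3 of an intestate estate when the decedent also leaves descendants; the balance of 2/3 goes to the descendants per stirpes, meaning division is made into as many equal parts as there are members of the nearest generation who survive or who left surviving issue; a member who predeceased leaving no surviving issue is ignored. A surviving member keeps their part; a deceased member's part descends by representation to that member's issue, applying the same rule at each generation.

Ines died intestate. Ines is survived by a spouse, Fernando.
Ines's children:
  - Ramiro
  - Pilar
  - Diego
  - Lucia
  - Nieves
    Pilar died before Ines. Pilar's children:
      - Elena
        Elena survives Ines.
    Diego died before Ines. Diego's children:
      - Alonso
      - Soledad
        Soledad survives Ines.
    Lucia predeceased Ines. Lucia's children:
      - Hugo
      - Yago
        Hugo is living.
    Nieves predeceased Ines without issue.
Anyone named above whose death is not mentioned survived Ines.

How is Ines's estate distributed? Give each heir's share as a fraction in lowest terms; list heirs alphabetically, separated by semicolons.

Alonso 1/12; Elena 1/6; Fernando 1/3; Hugo 1/12; Ramiro 1/6; Soledad 1/12; Yago 1/12

Fernando, as surviving spouse, takes 1/3.
The remaining 2/3 passes to Ines's descendants per stirpes.
Nieves left no surviving issue, so that branch lapses and is disregarded.
The 2/3 is divided into 4 equal shares of 1/6 among Ramiro, Pilar, Diego, Lucia.
Ramiro is living and takes 1/6.
Pilar predeceased; the 1/6 allotted to Pilar's branch passes to Pilar's issue by representation.
Elena is the sole taker at this level and receives the full 1/6.
Diego predeceased; the 1/6 allotted to Diego's branch passes to Diego's issue by representation.
The 1/6 is divided into 2 equal shares of 1/12 among Alonso, Soledad.
Alonso is living and takes 1/12.
Soledad is living and takes 1/12.
Lucia predeceased; the 1/6 allotted to Lucia's branch passes to Lucia's issue by representation.
The 1/6 is divided into 2 equal shares of 1/12 among Hugo, Yago.
Hugo is living and takes 1/12.
Yago is living and takes 1/12.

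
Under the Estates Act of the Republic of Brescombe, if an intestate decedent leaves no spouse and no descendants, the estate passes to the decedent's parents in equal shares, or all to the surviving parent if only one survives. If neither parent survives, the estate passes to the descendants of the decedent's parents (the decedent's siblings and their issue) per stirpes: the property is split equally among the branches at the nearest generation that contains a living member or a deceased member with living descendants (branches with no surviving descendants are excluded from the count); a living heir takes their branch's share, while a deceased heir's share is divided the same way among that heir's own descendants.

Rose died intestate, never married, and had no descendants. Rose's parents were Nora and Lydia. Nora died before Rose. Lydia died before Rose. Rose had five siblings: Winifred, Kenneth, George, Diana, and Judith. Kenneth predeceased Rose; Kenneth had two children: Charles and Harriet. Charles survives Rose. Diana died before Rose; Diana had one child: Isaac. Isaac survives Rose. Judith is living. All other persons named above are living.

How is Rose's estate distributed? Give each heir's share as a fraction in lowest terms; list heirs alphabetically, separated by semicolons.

Charles 1/10; George 1/5; Harriet 1/10; Isaac 1/5; Judith 1/5; Winifred 1/5

Neither parent survives and there are no descendants, so the estate passes to Rose's siblings and their issue per stirpes.
The estate is divided into 5 equal shares of 1/5 among Winifred, Kenneth, George, Diana, Judith.
Winifred is living and takes 1/5.
Kenneth predeceased; the 1/5 allotted to Kenneth's branch passes to Kenneth's issue by representation.
The 1/5 is divided into 2 equal shares of 1/10 among Charles, Harriet.
Charles is living and takes 1/10.
Harriet is living and takes 1/10.
George is living and takes 1/5.
Diana predeceased; the 1/5 allotted to Diana's branch passes to Diana's issue by representation.
Isaac is the sole taker at this level and receives the full 1/5.
Judith is living and takes 1/5.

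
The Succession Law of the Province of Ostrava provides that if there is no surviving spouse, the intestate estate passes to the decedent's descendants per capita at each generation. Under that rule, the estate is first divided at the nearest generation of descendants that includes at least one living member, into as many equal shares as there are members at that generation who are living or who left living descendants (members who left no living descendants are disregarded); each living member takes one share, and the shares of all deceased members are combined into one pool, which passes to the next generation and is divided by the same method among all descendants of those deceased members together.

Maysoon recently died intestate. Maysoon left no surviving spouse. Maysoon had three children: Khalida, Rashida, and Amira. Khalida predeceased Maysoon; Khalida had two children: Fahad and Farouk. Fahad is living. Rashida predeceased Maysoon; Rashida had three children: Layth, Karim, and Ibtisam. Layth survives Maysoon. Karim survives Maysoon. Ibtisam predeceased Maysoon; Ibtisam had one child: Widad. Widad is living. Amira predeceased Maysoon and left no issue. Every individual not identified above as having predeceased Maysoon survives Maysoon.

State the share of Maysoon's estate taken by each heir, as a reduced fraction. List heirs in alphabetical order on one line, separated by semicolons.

There is no surviving spouse, so the entire estate passes to Maysoon's descendants per capita at each generation.
No one at generation 1 (Khalida, Rashida) is living; moving to the next generation.
At generation 2 (Fahad, Farouk, Layth, Karim, Ibtisam) there are 5 shares of (1)/5 = 1/5 each.
Living: Fahad, Farouk, Layth, and Karim — each takes 1/5.
Deceased: Ibtisam. That 1/5 share is carried to generation 3.
At generation 3 (Widad) there are 1 shares of (1/5)/1 = 1/5 each.
Living: Widad — each takes 1/5.

Fahad 1/5; Farouk 1/5; Karim 1/5; Layth 1/5; Widad 1/5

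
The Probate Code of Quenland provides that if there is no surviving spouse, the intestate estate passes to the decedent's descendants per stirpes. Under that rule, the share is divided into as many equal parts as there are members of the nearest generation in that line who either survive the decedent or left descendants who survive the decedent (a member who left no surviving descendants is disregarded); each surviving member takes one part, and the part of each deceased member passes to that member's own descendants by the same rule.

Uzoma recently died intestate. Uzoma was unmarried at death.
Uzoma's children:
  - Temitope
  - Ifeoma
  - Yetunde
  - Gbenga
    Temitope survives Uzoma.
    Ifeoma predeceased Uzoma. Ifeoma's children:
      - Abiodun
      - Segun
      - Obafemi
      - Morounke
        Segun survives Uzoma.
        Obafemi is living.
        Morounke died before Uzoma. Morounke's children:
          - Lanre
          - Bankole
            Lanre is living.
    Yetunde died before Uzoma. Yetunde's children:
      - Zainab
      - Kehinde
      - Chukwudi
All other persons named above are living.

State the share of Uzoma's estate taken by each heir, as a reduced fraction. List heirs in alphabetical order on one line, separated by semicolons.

Abiodun 1/16; Bankole 1/32; Chukwudi 1/12; Gbenga 1/4; Kehinde 1/12; Lanre 1/32; Obafemi 1/16; Segun 1/16; Temitope 1/4; Zainab 1/12

There is no surviving spouse, so the entire estate passes to Uzoma's descendants per stirpes.
The estate is divided into 4 equal shares of 1/4 among Temitope, Ifeoma, Yetunde, Gbenga.
Temitope is living and takes 1/4.
Ifeoma predeceased; the 1/4 allotted to Ifeoma's branch passes to Ifeoma's issue by representation.
The 1/4 is divided into 4 equal shares of 1/16 among Abiodun, Segun, Obafemi, Morounke.
Abiodun is living and takes 1/16.
Segun is living and takes 1/16.
Obafemi is living and takes 1/16.
Morounke predeceased; the 1/16 allotted to Morounke's branch passes to Morounke's issue by representation.
The 1/16 is divided into 2 equal shares of 1/32 among Lanre, Bankole.
Lanre is living and takes 1/32.
Bankole is living and takes 1/32.
Yetunde predeceased; the 1/4 allotted to Yetunde's branch passes to Yetunde's issue by representation.
The 1/4 is divided into 3 equal shares of 1/12 among Zainab, Kehinde, Chukwudi.
Zainab is living and takes 1/12.
Kehinde is living and takes 1/12.
Chukwudi is living and takes 1/12.
Gbenga is living and takes 1/4.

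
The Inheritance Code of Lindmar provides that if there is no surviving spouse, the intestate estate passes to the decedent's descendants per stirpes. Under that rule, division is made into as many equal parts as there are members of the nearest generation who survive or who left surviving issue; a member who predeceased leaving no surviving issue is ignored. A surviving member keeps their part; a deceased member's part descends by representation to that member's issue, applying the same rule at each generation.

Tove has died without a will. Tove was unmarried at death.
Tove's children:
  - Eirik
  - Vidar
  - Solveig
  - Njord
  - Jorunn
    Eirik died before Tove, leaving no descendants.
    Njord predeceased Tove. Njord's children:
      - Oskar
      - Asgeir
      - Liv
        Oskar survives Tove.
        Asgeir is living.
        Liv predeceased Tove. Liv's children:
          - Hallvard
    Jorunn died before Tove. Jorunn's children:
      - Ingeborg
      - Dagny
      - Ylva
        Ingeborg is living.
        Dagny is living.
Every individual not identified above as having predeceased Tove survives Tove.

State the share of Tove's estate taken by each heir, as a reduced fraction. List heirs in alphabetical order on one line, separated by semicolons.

There is no surviving spouse, so the entire estate passes to Tove's descendants per stirpes.
Eirik left no surviving issue, so that branch lapses and is disregarded.
The estate is divided into 4 equal shares of 1/4 among Vidar, Solveig, Njord, Jorunn.
Vidar is living and takes 1/4.
Solveig is living and takes 1/4.
Njord predeceased; the 1/4 allotted to Njord's branch passes to Njord's issue by representation.
The 1/4 is divided into 3 equal shares of 1/12 among Oskar, Asgeir, Liv.
Oskar is living and takes 1/12.
Asgeir is living and takes 1/12.
Liv predeceased; the 1/12 allotted to Liv's branch passes to Liv's issue by representation.
Hallvard is the sole taker at this level and receives the full 1/12.
Jorunn predeceased; the 1/4 allotted to Jorunn's branch passes to Jorunn's issue by representation.
The 1/4 is divided into 3 equal shares of 1/12 among Ingeborg, Dagny, Ylva.
Ingeborg is living and takes 1/12.
Dagny is living and takes 1/12.
Ylva is living and takes 1/12.

Asgeir 1/12; Dagny 1/12; Hallvard 1/12; Ingeborg 1/12; Oskar 1/12; Solveig 1/4; Vidar 1/4; Ylva 1/12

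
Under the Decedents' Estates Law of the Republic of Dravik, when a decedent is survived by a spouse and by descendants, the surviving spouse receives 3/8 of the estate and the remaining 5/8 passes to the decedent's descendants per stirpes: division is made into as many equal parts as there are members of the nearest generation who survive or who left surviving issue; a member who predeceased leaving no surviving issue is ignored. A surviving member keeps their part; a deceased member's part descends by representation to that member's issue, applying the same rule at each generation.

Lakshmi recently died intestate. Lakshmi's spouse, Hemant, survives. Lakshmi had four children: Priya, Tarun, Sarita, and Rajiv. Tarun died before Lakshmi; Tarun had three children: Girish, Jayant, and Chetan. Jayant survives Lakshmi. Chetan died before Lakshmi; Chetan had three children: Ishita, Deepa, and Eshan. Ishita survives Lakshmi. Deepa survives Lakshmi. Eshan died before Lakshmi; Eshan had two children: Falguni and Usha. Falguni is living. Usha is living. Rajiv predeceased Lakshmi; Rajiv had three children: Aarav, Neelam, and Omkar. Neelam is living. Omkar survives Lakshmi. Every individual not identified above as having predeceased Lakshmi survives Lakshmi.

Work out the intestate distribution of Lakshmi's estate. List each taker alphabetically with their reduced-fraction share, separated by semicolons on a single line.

Hemant, as surviving spouse, takes 3/8.
The remaining 5/8 passes to Lakshmi's descendants per stirpes.
The 5/8 is divided into 4 equal shares of 5/32 among Priya, Tarun, Sarita, Rajiv.
Priya is living and takes 5/32.
Tarun predeceased; the 5/32 allotted to Tarun's branch passes to Tarun's issue by representation.
The 5/32 is divided into 3 equal shares of 5/96 among Girish, Jayant, Chetan.
Girish is living and takes 5/96.
Jayant is living and takes 5/96.
Chetan predeceased; the 5/96 allotted to Chetan's branch passes to Chetan's issue by representation.
The 5/96 is divided into 3 equal shares of 5/288 among Ishita, Deepa, Eshan.
Ishita is living and takes 5/288.
Deepa is living and takes 5/288.
Eshan predeceased; the 5/288 allotted to Eshan's branch passes to Eshan's issue by representation.
The 5/288 is divided into 2 equal shares of 5/576 among Falguni, Usha.
Falguni is living and takes 5/576.
Usha is living and takes 5/576.
Sarita is living and takes 5/32.
Rajiv predeceased; the 5/32 allotted to Rajiv's branch passes to Rajiv's issue by representation.
The 5/32 is divided into 3 equal shares of 5/96 among Aarav, Neelam, Omkar.
Aarav is living and takes 5/96.
Neelam is living and takes 5/96.
Omkar is living and takes 5/96.

Aarav 5/96; Deepa 5/288; Falguni 5/576; Girish 5/96; Hemant 3/8; Ishita 5/288; Jayant 5/96; Neelam 5/96; Omkar 5/96; Priya 5/32; Sarita 5/32; Usha 5/576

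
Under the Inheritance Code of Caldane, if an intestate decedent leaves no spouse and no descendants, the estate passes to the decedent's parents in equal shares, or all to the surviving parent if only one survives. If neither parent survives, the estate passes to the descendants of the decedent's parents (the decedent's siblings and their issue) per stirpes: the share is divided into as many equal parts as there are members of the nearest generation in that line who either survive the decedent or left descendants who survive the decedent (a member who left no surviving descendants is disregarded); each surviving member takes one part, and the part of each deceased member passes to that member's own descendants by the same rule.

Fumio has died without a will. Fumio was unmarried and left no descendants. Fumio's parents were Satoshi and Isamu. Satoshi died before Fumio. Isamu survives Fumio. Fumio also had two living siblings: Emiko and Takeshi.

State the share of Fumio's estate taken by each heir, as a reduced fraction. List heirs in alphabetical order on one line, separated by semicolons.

Only one parent, Isamu, survives, so Isamu takes the entire estate. The siblings take nothing because a surviving parent has priority.

Isamu 1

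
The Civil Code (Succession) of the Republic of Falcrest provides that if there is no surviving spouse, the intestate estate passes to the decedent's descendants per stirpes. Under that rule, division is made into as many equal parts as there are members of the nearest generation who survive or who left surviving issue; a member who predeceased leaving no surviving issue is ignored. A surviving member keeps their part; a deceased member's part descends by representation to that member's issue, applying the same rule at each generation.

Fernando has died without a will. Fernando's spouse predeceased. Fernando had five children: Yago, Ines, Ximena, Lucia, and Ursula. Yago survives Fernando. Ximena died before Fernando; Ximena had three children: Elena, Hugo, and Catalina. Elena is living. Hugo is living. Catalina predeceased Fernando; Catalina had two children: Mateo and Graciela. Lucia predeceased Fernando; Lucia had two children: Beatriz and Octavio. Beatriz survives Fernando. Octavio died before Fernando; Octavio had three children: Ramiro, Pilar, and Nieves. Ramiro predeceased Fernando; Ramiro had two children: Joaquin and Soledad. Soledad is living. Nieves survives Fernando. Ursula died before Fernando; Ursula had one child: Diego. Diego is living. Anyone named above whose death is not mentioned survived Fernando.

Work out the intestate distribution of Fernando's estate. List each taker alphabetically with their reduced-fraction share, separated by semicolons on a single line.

Beatriz 1/10; Diego 1/5; Elena 1/15; Graciela 1/30; Hugo 1/15; Ines 1/5; Joaquin 1/60; Mateo 1/30; Nieves 1/30; Pilar 1/30; Soledad 1/60; Yago 1/5

There is no surviving spouse, so the entire estate passes to Fernando's descendants per stirpes.
The estate is divided into 5 equal shares of 1/5 among Yago, Ines, Ximena, Lucia, Ursula.
Yago is living and takes 1/5.
Ines is living and takes 1/5.
Ximena predeceased; the 1/5 allotted to Ximena's branch passes to Ximena's issue by representation.
The 1/5 is divided into 3 equal shares of 1/15 among Elena, Hugo, Catalina.
Elena is living and takes 1/15.
Hugo is living and takes 1/15.
Catalina predeceased; the 1/15 allotted to Catalina's branch passes to Catalina's issue by representation.
The 1/15 is divided into 2 equal shares of 1/30 among Mateo, Graciela.
Mateo is living and takes 1/30.
Graciela is living and takes 1/30.
Lucia predeceased; the 1/5 allotted to Lucia's branch passes to Lucia's issue by representation.
The 1/5 is divided into 2 equal shares of 1/10 among Beatriz, Octavio.
Beatriz is living and takes 1/10.
Octavio predeceased; the 1/10 allotted to Octavio's branch passes to Octavio's issue by representation.
The 1/10 is divided into 3 equal shares of 1/30 among Ramiro, Pilar, Nieves.
Ramiro predeceased; the 1/30 allotted to Ramiro's branch passes to Ramiro's issue by representation.
The 1/30 is divided into 2 equal shares of 1/60 among Joaquin, Soledad.
Joaquin is living and takes 1/60.
Soledad is living and takes 1/60.
Pilar is living and takes 1/30.
Nieves is living and takes 1/30.
Ursula predeceased; the 1/5 allotted to Ursula's branch passes to Ursula's issue by representation.
Diego is the sole taker at this level and receives the full 1/5.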